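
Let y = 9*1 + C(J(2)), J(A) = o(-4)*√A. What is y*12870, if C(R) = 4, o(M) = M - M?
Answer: 167310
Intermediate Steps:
o(M) = 0
J(A) = 0 (J(A) = 0*√A = 0)
y = 13 (y = 9*1 + 4 = 9 + 4 = 13)
y*12870 = 13*12870 = 167310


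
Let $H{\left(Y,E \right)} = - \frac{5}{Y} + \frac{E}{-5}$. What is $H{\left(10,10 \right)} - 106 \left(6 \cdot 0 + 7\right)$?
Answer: $- \frac{1489}{2} \approx -744.5$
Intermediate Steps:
$H{\left(Y,E \right)} = - \frac{5}{Y} - \frac{E}{5}$ ($H{\left(Y,E \right)} = - \frac{5}{Y} + E \left(- \frac{1}{5}\right) = - \frac{5}{Y} - \frac{E}{5}$)
$H{\left(10,10 \right)} - 106 \left(6 \cdot 0 + 7\right) = \left(- \frac{5}{10} - 2\right) - 106 \left(6 \cdot 0 + 7\right) = \left(\left(-5\right) \frac{1}{10} - 2\right) - 106 \left(0 + 7\right) = \left(- \frac{1}{2} - 2\right) - 742 = - \frac{5}{2} - 742 = - \frac{1489}{2}$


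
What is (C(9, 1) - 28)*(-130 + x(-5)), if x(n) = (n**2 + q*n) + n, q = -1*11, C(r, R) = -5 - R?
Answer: 1870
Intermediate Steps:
q = -11
x(n) = n**2 - 10*n (x(n) = (n**2 - 11*n) + n = n**2 - 10*n)
(C(9, 1) - 28)*(-130 + x(-5)) = ((-5 - 1*1) - 28)*(-130 - 5*(-10 - 5)) = ((-5 - 1) - 28)*(-130 - 5*(-15)) = (-6 - 28)*(-130 + 75) = -34*(-55) = 1870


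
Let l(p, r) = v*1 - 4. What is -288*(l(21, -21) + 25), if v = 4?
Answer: -7200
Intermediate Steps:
l(p, r) = 0 (l(p, r) = 4*1 - 4 = 4 - 4 = 0)
-288*(l(21, -21) + 25) = -288*(0 + 25) = -288*25 = -7200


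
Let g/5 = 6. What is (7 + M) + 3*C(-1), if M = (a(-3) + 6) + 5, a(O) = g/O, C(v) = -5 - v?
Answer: -4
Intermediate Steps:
g = 30 (g = 5*6 = 30)
a(O) = 30/O
M = 1 (M = (30/(-3) + 6) + 5 = (30*(-⅓) + 6) + 5 = (-10 + 6) + 5 = -4 + 5 = 1)
(7 + M) + 3*C(-1) = (7 + 1) + 3*(-5 - 1*(-1)) = 8 + 3*(-5 + 1) = 8 + 3*(-4) = 8 - 12 = -4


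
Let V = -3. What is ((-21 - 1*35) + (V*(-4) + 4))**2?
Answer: 1600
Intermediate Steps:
((-21 - 1*35) + (V*(-4) + 4))**2 = ((-21 - 1*35) + (-3*(-4) + 4))**2 = ((-21 - 35) + (12 + 4))**2 = (-56 + 16)**2 = (-40)**2 = 1600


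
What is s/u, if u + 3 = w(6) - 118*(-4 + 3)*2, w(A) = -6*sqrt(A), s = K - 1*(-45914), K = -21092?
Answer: 5783526/54073 + 148932*sqrt(6)/54073 ≈ 113.70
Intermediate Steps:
s = 24822 (s = -21092 - 1*(-45914) = -21092 + 45914 = 24822)
u = 233 - 6*sqrt(6) (u = -3 + (-6*sqrt(6) - 118*(-4 + 3)*2) = -3 + (-6*sqrt(6) - (-118)*2) = -3 + (-6*sqrt(6) - 118*(-2)) = -3 + (-6*sqrt(6) + 236) = -3 + (236 - 6*sqrt(6)) = 233 - 6*sqrt(6) ≈ 218.30)
s/u = 24822/(233 - 6*sqrt(6))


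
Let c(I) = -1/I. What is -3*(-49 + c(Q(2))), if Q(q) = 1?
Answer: 150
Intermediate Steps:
-3*(-49 + c(Q(2))) = -3*(-49 - 1/1) = -3*(-49 - 1*1) = -3*(-49 - 1) = -3*(-50) = 150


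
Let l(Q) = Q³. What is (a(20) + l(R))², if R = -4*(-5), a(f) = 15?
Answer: 64240225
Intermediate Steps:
R = 20
(a(20) + l(R))² = (15 + 20³)² = (15 + 8000)² = 8015² = 64240225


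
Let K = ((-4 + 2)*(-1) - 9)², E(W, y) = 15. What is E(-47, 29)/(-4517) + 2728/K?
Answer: 12321641/221333 ≈ 55.670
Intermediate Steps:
K = 49 (K = (-2*(-1) - 9)² = (2 - 9)² = (-7)² = 49)
E(-47, 29)/(-4517) + 2728/K = 15/(-4517) + 2728/49 = 15*(-1/4517) + 2728*(1/49) = -15/4517 + 2728/49 = 12321641/221333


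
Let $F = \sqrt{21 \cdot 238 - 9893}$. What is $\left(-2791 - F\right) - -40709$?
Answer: $37918 - i \sqrt{4895} \approx 37918.0 - 69.964 i$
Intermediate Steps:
$F = i \sqrt{4895}$ ($F = \sqrt{4998 - 9893} = \sqrt{-4895} = i \sqrt{4895} \approx 69.964 i$)
$\left(-2791 - F\right) - -40709 = \left(-2791 - i \sqrt{4895}\right) - -40709 = \left(-2791 - i \sqrt{4895}\right) + 40709 = 37918 - i \sqrt{4895}$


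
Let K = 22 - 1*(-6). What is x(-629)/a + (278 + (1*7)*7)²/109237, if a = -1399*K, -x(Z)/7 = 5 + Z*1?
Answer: 132552699/152822563 ≈ 0.86736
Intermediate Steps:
x(Z) = -35 - 7*Z (x(Z) = -7*(5 + Z*1) = -7*(5 + Z) = -35 - 7*Z)
K = 28 (K = 22 + 6 = 28)
a = -39172 (a = -1399*28 = -39172)
x(-629)/a + (278 + (1*7)*7)²/109237 = (-35 - 7*(-629))/(-39172) + (278 + (1*7)*7)²/109237 = (-35 + 4403)*(-1/39172) + (278 + 7*7)²*(1/109237) = 4368*(-1/39172) + (278 + 49)²*(1/109237) = -156/1399 + 327²*(1/109237) = -156/1399 + 106929*(1/109237) = -156/1399 + 106929/109237 = 132552699/152822563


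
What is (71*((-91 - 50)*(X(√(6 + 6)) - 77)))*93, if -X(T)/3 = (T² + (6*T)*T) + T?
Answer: 306306567 + 5586138*√3 ≈ 3.1598e+8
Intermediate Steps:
X(T) = -21*T² - 3*T (X(T) = -3*((T² + (6*T)*T) + T) = -3*((T² + 6*T²) + T) = -3*(7*T² + T) = -3*(T + 7*T²) = -21*T² - 3*T)
(71*((-91 - 50)*(X(√(6 + 6)) - 77)))*93 = (71*((-91 - 50)*(-3*√(6 + 6)*(1 + 7*√(6 + 6)) - 77)))*93 = (71*(-141*(-3*√12*(1 + 7*√12) - 77)))*93 = (71*(-141*(-3*2*√3*(1 + 7*(2*√3)) - 77)))*93 = (71*(-141*(-3*2*√3*(1 + 14*√3) - 77)))*93 = (71*(-141*(-6*√3*(1 + 14*√3) - 77)))*93 = (71*(-141*(-77 - 6*√3*(1 + 14*√3))))*93 = (71*(10857 + 846*√3*(1 + 14*√3)))*93 = (770847 + 60066*√3*(1 + 14*√3))*93 = 71688771 + 5586138*√3*(1 + 14*√3)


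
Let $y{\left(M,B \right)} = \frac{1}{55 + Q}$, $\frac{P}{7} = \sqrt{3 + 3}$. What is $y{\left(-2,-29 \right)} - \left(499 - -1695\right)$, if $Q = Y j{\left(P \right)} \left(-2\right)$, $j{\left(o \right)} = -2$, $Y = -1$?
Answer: $- \frac{111893}{51} \approx -2194.0$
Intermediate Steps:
$P = 7 \sqrt{6}$ ($P = 7 \sqrt{3 + 3} = 7 \sqrt{6} \approx 17.146$)
$Q = -4$ ($Q = \left(-1\right) \left(-2\right) \left(-2\right) = 2 \left(-2\right) = -4$)
$y{\left(M,B \right)} = \frac{1}{51}$ ($y{\left(M,B \right)} = \frac{1}{55 - 4} = \frac{1}{51}$)
$y{\left(-2,-29 \right)} - \left(499 - -1695\right) = \frac{1}{51} - \left(499 - -1695\right) = \frac{1}{51} - \left(499 + 1695\right) = \frac{1}{51} - 2194 = - \frac{111893}{51}$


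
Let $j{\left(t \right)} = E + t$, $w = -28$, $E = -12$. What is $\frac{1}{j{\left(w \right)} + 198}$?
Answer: $\frac{1}{158} \approx 0.0063291$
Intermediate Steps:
$j{\left(t \right)} = -12 + t$
$\frac{1}{j{\left(w \right)} + 198} = \frac{1}{\left(-12 - 28\right) + 198} = \frac{1}{-40 + 198} = \frac{1}{158}$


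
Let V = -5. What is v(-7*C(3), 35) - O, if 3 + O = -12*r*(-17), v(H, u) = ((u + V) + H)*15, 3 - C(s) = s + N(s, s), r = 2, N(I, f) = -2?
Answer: -165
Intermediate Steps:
C(s) = 5 - s (C(s) = 3 - (s - 2) = 3 - (-2 + s) = 3 + (2 - s) = 5 - s)
v(H, u) = -75 + 15*H + 15*u (v(H, u) = ((u - 5) + H)*15 = ((-5 + u) + H)*15 = (-5 + H + u)*15 = -75 + 15*H + 15*u)
O = 405 (O = -3 - 12*2*(-17) = -3 - 24*(-17) = -3 + 408 = 405)
v(-7*C(3), 35) - O = (-75 + 15*(-7*(5 - 1*3)) + 15*35) - 1*405 = (-75 + 15*(-7*(5 - 3)) + 525) - 405 = (-75 + 15*(-7*2) + 525) - 405 = (-75 + 15*(-14) + 525) - 405 = (-75 - 210 + 525) - 405 = 240 - 405 = -165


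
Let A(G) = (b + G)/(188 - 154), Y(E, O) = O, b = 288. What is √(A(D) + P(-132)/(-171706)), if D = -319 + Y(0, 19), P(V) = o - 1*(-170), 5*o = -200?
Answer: I*√753427984723/1459501 ≈ 0.59473*I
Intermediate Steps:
o = -40 (o = (⅕)*(-200) = -40)
P(V) = 130 (P(V) = -40 - 1*(-170) = -40 + 170 = 130)
D = -300 (D = -319 + 19 = -300)
A(G) = 144/17 + G/34 (A(G) = (288 + G)/(188 - 154) = (288 + G)/34 = (288 + G)*(1/34) = 144/17 + G/34)
√(A(D) + P(-132)/(-171706)) = √((144/17 + (1/34)*(-300)) + 130/(-171706)) = √((144/17 - 150/17) + 130*(-1/171706)) = √(-6/17 - 65/85853) = √(-516223/1459501) = I*√753427984723/1459501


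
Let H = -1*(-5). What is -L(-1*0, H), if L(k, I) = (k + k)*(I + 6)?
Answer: 0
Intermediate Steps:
H = 5
L(k, I) = 2*k*(6 + I) (L(k, I) = (2*k)*(6 + I) = 2*k*(6 + I))
-L(-1*0, H) = -2*(-1*0)*(6 + 5) = -2*0*11 = -1*0 = 0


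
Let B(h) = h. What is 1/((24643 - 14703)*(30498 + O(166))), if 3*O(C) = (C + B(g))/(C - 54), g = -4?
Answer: 2/606309825 ≈ 3.2986e-9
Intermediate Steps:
O(C) = (-4 + C)/(3*(-54 + C)) (O(C) = ((C - 4)/(C - 54))/3 = ((-4 + C)/(-54 + C))/3 = (-4 + C)/(3*(-54 + C)))
1/((24643 - 14703)*(30498 + O(166))) = 1/((24643 - 14703)*(30498 + (-4 + 166)/(3*(-54 + 166)))) = 1/(9940*(30498 + (⅓)*162/112)) = 1/(9940*(30498 + (⅓)*(1/112)*162)) = 1/(9940*(30498 + 27/56)) = 1/(9940*(1707915/56)) = 1/(606309825/2) = 2/606309825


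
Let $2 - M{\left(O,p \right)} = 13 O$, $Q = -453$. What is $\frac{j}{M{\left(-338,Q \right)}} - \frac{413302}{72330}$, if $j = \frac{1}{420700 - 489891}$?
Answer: $- \frac{62855719579201}{11000077895940} \approx -5.7141$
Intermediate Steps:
$j = - \frac{1}{69191}$ ($j = \frac{1}{-69191} = - \frac{1}{69191} \approx -1.4453 \cdot 10^{-5}$)
$M{\left(O,p \right)} = 2 - 13 O$
$\frac{j}{M{\left(-338,Q \right)}} - \frac{413302}{72330} = - \frac{1}{69191 \left(2 - -4394\right)} - \frac{413302}{72330} = - \frac{1}{69191 \left(2 + 4394\right)} - \frac{206651}{36165} = - \frac{1}{69191 \cdot 4396} - \frac{206651}{36165} = \left(- \frac{1}{69191}\right) \frac{1}{4396} - \frac{206651}{36165} = - \frac{1}{304163636} - \frac{206651}{36165} = - \frac{62855719579201}{11000077895940}$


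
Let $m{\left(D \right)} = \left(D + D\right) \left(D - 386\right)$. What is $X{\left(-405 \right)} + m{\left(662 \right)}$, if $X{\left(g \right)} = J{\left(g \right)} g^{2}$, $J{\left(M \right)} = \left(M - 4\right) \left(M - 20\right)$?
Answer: $28512011049$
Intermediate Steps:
$m{\left(D \right)} = 2 D \left(-386 + D\right)$
$J{\left(M \right)} = \left(-20 + M\right) \left(-4 + M\right)$ ($J{\left(M \right)} = \left(-4 + M\right) \left(-20 + M\right) = \left(-20 + M\right) \left(-4 + M\right)$)
$X{\left(g \right)} = g^{2} \left(80 + g^{2} - 24 g\right)$ ($X{\left(g \right)} = \left(80 + g^{2} - 24 g\right) g^{2} = g^{2} \left(80 + g^{2} - 24 g\right)$)
$X{\left(-405 \right)} + m{\left(662 \right)} = \left(-405\right)^{2} \left(80 + \left(-405\right)^{2} - -9720\right) + 2 \cdot 662 \left(-386 + 662\right) = 164025 \left(80 + 164025 + 9720\right) + 2 \cdot 662 \cdot 276 = 164025 \cdot 173825 + 365424 = 28511645625 + 365424 = 28512011049$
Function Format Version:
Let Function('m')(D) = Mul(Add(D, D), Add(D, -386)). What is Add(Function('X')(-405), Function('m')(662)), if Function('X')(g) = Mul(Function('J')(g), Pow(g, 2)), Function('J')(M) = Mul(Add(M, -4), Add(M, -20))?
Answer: 28512011049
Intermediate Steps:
Function('m')(D) = Mul(2, D, Add(-386, D)) (Function('m')(D) = Mul(Mul(2, D), Add(-386, D)) = Mul(2, D, Add(-386, D)))
Function('J')(M) = Mul(Add(-20, M), Add(-4, M)) (Function('J')(M) = Mul(Add(-4, M), Add(-20, M)) = Mul(Add(-20, M), Add(-4, M)))
Function('X')(g) = Mul(Pow(g, 2), Add(80, Pow(g, 2), Mul(-24, g))) (Function('X')(g) = Mul(Add(80, Pow(g, 2), Mul(-24, g)), Pow(g, 2)) = Mul(Pow(g, 2), Add(80, Pow(g, 2), Mul(-24, g))))
Add(Function('X')(-405), Function('m')(662)) = Add(Mul(Pow(-405, 2), Add(80, Pow(-405, 2), Mul(-24, -405))), Mul(2, 662, Add(-386, 662))) = Add(Mul(164025, Add(80, 164025, 9720)), Mul(2, 662, 276)) = Add(Mul(164025, 173825), 365424) = Add(28511645625, 365424) = 28512011049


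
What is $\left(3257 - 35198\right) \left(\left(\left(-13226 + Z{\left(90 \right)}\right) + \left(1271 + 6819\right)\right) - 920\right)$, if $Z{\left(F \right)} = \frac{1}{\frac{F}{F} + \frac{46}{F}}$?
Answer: $\frac{13152121983}{68} \approx 1.9341 \cdot 10^{8}$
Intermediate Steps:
$Z{\left(F \right)} = \frac{1}{1 + \frac{46}{F}}$
$\left(3257 - 35198\right) \left(\left(\left(-13226 + Z{\left(90 \right)}\right) + \left(1271 + 6819\right)\right) - 920\right) = \left(3257 - 35198\right) \left(\left(\left(-13226 + \frac{90}{46 + 90}\right) + \left(1271 + 6819\right)\right) - 920\right) = - 31941 \left(\left(\left(-13226 + \frac{90}{136}\right) + 8090\right) - 920\right) = - 31941 \left(\left(\left(-13226 + 90 \cdot \frac{1}{136}\right) + 8090\right) - 920\right) = - 31941 \left(\left(\left(-13226 + \frac{45}{68}\right) + 8090\right) - 920\right) = - 31941 \left(\left(- \frac{899323}{68} + 8090\right) - 920\right) = - 31941 \left(- \frac{349203}{68} - 920\right) = \left(-31941\right) \left(- \frac{411763}{68}\right) = \frac{13152121983}{68}$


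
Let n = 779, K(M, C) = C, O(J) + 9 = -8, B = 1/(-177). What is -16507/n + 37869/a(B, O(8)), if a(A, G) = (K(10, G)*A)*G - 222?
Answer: -5874887908/30835157 ≈ -190.53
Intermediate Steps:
B = -1/177 ≈ -0.0056497
O(J) = -17 (O(J) = -9 - 8 = -17)
a(A, G) = -222 + A*G**2 (a(A, G) = (G*A)*G - 222 = (A*G)*G - 222 = A*G**2 - 222 = -222 + A*G**2)
-16507/n + 37869/a(B, O(8)) = -16507/779 + 37869/(-222 - 1/177*(-17)**2) = -16507*1/779 + 37869/(-222 - 1/177*289) = -16507/779 + 37869/(-222 - 289/177) = -16507/779 + 37869/(-39583/177) = -16507/779 + 37869*(-177/39583) = -16507/779 - 6702813/39583 = -5874887908/30835157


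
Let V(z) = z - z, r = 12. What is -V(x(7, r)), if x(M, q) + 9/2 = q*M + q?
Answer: 0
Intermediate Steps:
x(M, q) = -9/2 + q + M*q (x(M, q) = -9/2 + (q*M + q) = -9/2 + (M*q + q) = -9/2 + (q + M*q) = -9/2 + q + M*q)
V(z) = 0
-V(x(7, r)) = -1*0 = 0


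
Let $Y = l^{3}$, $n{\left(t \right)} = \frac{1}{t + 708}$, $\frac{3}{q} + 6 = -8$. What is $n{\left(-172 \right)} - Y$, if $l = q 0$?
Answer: $\frac{1}{536} \approx 0.0018657$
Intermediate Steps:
$q = - \frac{3}{14}$ ($q = \frac{3}{-6 - 8} = \frac{3}{-14} = 3 \left(- \frac{1}{14}\right) = - \frac{3}{14} \approx -0.21429$)
$l = 0$ ($l = \left(- \frac{3}{14}\right) 0 = 0$)
$n{\left(t \right)} = \frac{1}{708 + t}$
$Y = 0$ ($Y = 0^{3} = 0$)
$n{\left(-172 \right)} - Y = \frac{1}{708 - 172} - 0 = \frac{1}{536} + 0 = \frac{1}{536}$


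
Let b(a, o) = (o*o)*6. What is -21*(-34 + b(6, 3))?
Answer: -420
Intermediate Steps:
b(a, o) = 6*o² (b(a, o) = o²*6 = 6*o²)
-21*(-34 + b(6, 3)) = -21*(-34 + 6*3²) = -21*(-34 + 6*9) = -21*(-34 + 54) = -21*20 = -420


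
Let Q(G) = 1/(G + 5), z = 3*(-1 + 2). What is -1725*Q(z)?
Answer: -1725/8 ≈ -215.63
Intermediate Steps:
z = 3 (z = 3*1 = 3)
Q(G) = 1/(5 + G)
-1725*Q(z) = -1725/(5 + 3) = -1725/8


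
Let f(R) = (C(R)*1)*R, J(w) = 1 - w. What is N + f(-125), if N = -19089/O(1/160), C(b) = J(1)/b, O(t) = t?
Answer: -3054240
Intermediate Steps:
C(b) = 0 (C(b) = (1 - 1*1)/b = (1 - 1)/b = 0/b = 0)
f(R) = 0 (f(R) = (0*1)*R = 0*R = 0)
N = -3054240 (N = -19089/(1/160) = -19089/1/160 = -19089*160 = -3054240)
N + f(-125) = -3054240 + 0 = -3054240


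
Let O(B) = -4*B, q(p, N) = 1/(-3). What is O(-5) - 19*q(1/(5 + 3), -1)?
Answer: 79/3 ≈ 26.333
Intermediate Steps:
q(p, N) = -⅓
O(-5) - 19*q(1/(5 + 3), -1) = -4*(-5) - 19*(-⅓) = 20 + 19/3 = 79/3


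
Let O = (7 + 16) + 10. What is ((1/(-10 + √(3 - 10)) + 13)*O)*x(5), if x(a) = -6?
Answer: -273438/107 + 198*I*√7/107 ≈ -2555.5 + 4.8959*I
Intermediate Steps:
O = 33 (O = 23 + 10 = 33)
((1/(-10 + √(3 - 10)) + 13)*O)*x(5) = ((1/(-10 + √(3 - 10)) + 13)*33)*(-6) = ((1/(-10 + √(-7)) + 13)*33)*(-6) = ((1/(-10 + I*√7) + 13)*33)*(-6) = ((13 + 1/(-10 + I*√7))*33)*(-6) = (429 + 33/(-10 + I*√7))*(-6) = -2574 - 198/(-10 + I*√7)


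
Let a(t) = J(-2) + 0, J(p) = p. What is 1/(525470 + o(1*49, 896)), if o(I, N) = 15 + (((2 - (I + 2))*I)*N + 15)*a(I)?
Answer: 1/4828047 ≈ 2.0712e-7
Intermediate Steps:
a(t) = -2 (a(t) = -2 + 0 = -2)
o(I, N) = -15 + 2*N*I**2 (o(I, N) = 15 + (((2 - (I + 2))*I)*N + 15)*(-2) = 15 + (((2 - (2 + I))*I)*N + 15)*(-2) = 15 + (((2 + (-2 - I))*I)*N + 15)*(-2) = 15 + (((-I)*I)*N + 15)*(-2) = 15 + ((-I**2)*N + 15)*(-2) = 15 + (-N*I**2 + 15)*(-2) = 15 + (15 - N*I**2)*(-2) = 15 + (-30 + 2*N*I**2) = -15 + 2*N*I**2)
1/(525470 + o(1*49, 896)) = 1/(525470 + (-15 + 2*896*(1*49)**2)) = 1/(525470 + (-15 + 2*896*49**2)) = 1/(525470 + (-15 + 2*896*2401)) = 1/(525470 + (-15 + 4302592)) = 1/(525470 + 4302577) = 1/4828047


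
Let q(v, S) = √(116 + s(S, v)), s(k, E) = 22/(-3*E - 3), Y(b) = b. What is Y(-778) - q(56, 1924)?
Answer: -778 - √376466/57 ≈ -788.76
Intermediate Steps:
s(k, E) = 22/(-3 - 3*E)
q(v, S) = √(116 - 22/(3 + 3*v))
Y(-778) - q(56, 1924) = -778 - √6*√((163 + 174*56)/(1 + 56))/3 = -778 - √6*√((163 + 9744)/57)/3 = -778 - √6*√((1/57)*9907)/3 = -778 - √6*√(9907/57)/3 = -778 - √6*√564699/57/3 = -778 - √376466/57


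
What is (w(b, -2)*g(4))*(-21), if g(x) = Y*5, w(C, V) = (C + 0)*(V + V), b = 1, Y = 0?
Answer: 0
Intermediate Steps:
w(C, V) = 2*C*V (w(C, V) = C*(2*V) = 2*C*V)
g(x) = 0 (g(x) = 0*5 = 0)
(w(b, -2)*g(4))*(-21) = ((2*1*(-2))*0)*(-21) = -4*0*(-21) = 0*(-21) = 0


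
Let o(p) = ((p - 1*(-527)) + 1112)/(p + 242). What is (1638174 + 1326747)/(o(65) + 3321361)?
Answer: 910230747/1019659531 ≈ 0.89268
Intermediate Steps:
o(p) = (1639 + p)/(242 + p) (o(p) = ((p + 527) + 1112)/(242 + p) = ((527 + p) + 1112)/(242 + p) = (1639 + p)/(242 + p))
(1638174 + 1326747)/(o(65) + 3321361) = (1638174 + 1326747)/((1639 + 65)/(242 + 65) + 3321361) = 2964921/(1704/307 + 3321361) = 2964921/(1019659531/307) = 2964921*(307/1019659531) = 910230747/1019659531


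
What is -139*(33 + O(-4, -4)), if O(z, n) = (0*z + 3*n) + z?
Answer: -2363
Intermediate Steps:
O(z, n) = z + 3*n (O(z, n) = (0 + 3*n) + z = 3*n + z = z + 3*n)
-139*(33 + O(-4, -4)) = -139*(33 + (-4 + 3*(-4))) = -139*(33 + (-4 - 12)) = -139*(33 - 16) = -139*17 = -2363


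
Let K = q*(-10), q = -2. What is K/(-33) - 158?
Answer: -5234/33 ≈ -158.61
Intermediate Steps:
K = 20 (K = -2*(-10) = 20)
K/(-33) - 158 = 20/(-33) - 158 = -1/33*20 - 158 = -20/33 - 158 = -5234/33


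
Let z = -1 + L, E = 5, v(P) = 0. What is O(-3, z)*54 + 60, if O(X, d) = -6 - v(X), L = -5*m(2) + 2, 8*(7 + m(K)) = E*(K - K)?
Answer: -264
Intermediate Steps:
m(K) = -7 (m(K) = -7 + (5*(K - K))/8 = -7 + (5*0)/8 = -7 + (⅛)*0 = -7 + 0 = -7)
L = 37 (L = -5*(-7) + 2 = 35 + 2 = 37)
z = 36 (z = -1 + 37 = 36)
O(X, d) = -6 (O(X, d) = -6 - 1*0 = -6 + 0 = -6)
O(-3, z)*54 + 60 = -6*54 + 60 = -324 + 60 = -264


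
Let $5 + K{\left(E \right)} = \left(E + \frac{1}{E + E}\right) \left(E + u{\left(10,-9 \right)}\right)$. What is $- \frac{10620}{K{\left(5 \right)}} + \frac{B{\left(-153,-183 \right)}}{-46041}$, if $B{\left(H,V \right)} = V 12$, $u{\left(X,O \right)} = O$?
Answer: $\frac{815018664}{1949069} \approx 418.16$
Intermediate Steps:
$B{\left(H,V \right)} = 12 V$
$K{\left(E \right)} = -5 + \left(-9 + E\right) \left(E + \frac{1}{2 E}\right)$ ($K{\left(E \right)} = -5 + \left(E + \frac{1}{E + E}\right) \left(E - 9\right) = -5 + \left(E + \frac{1}{2 E}\right) \left(-9 + E\right) = -5 + \left(-9 + E\right) \left(E + \frac{1}{2 E}\right)$)
$- \frac{10620}{K{\left(5 \right)}} + \frac{B{\left(-153,-183 \right)}}{-46041} = - \frac{10620}{- \frac{9}{2} + 5^{2} - 45 - \frac{9}{2 \cdot 5}} + \frac{12 \left(-183\right)}{-46041} = - \frac{10620}{- \frac{9}{2} + 25 - 45 - \frac{9}{10}} - - \frac{732}{15347} = - \frac{10620}{- \frac{9}{2} + 25 - 45 - \frac{9}{10}} + \frac{732}{15347} = - \frac{10620}{- \frac{127}{5}} + \frac{732}{15347} = \left(-10620\right) \left(- \frac{5}{127}\right) + \frac{732}{15347} = \frac{53100}{127} + \frac{732}{15347} = \frac{815018664}{1949069}$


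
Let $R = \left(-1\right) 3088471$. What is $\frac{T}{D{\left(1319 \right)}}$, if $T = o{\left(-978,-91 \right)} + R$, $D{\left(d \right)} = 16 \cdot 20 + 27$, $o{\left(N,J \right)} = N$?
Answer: $- \frac{3089449}{347} \approx -8903.3$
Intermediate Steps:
$D{\left(d \right)} = 347$ ($D{\left(d \right)} = 320 + 27 = 347$)
$R = -3088471$
$T = -3089449$ ($T = -978 - 3088471 = -3089449$)
$\frac{T}{D{\left(1319 \right)}} = - \frac{3089449}{347}$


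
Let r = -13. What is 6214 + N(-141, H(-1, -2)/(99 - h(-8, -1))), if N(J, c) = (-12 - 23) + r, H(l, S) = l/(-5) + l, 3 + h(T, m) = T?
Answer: 6166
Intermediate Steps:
h(T, m) = -3 + T
H(l, S) = 4*l/5 (H(l, S) = -l/5 + l = 4*l/5)
N(J, c) = -48 (N(J, c) = (-12 - 23) - 13 = -35 - 13 = -48)
6214 + N(-141, H(-1, -2)/(99 - h(-8, -1))) = 6214 - 48 = 6166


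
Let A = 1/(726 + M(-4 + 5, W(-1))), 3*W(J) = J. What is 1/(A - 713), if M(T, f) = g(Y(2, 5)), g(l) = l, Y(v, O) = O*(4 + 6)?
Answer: -776/553287 ≈ -0.0014025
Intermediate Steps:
Y(v, O) = 10*O (Y(v, O) = O*10 = 10*O)
W(J) = J/3
M(T, f) = 50 (M(T, f) = 10*5 = 50)
A = 1/776 (A = 1/(726 + 50) = 1/776 ≈ 0.0012887)
1/(A - 713) = 1/(1/776 - 713) = 1/(-553287/776) = -776/553287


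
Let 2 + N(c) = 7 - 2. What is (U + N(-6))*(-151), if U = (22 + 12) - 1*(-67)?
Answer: -15704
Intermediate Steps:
N(c) = 3 (N(c) = -2 + (7 - 2) = -2 + 5 = 3)
U = 101 (U = 34 + 67 = 101)
(U + N(-6))*(-151) = (101 + 3)*(-151) = 104*(-151) = -15704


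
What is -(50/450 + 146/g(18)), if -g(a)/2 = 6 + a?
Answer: 211/72 ≈ 2.9306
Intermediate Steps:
g(a) = -12 - 2*a (g(a) = -2*(6 + a) = -12 - 2*a)
-(50/450 + 146/g(18)) = -(50/450 + 146/(-12 - 2*18)) = -(50*(1/450) + 146/(-12 - 36)) = -(⅑ + 146/(-48)) = -(⅑ + 146*(-1/48)) = -(⅑ - 73/24) = -1*(-211/72) = 211/72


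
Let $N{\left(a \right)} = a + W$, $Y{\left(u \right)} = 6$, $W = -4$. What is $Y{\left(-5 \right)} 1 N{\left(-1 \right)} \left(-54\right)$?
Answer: $1620$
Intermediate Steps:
$N{\left(a \right)} = -4 + a$ ($N{\left(a \right)} = a - 4 = -4 + a$)
$Y{\left(-5 \right)} 1 N{\left(-1 \right)} \left(-54\right) = 6 \cdot 1 \left(-4 - 1\right) \left(-54\right) = 6 \left(-5\right) \left(-54\right) = \left(-30\right) \left(-54\right) = 1620$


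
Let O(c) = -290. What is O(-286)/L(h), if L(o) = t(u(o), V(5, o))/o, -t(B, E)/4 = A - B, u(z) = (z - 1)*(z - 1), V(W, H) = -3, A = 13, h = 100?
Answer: -3625/4894 ≈ -0.74070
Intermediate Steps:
u(z) = (-1 + z)² (u(z) = (-1 + z)*(-1 + z) = (-1 + z)²)
t(B, E) = -52 + 4*B (t(B, E) = -4*(13 - B) = -52 + 4*B)
L(o) = (-52 + 4*(-1 + o)²)/o
O(-286)/L(h) = -290*25/(-13 + (-1 + 100)²) = -290*25/(-13 + 99²) = -290*25/(-13 + 9801) = -290/(4*(1/100)*9788) = -290/9788/25 = -290*25/9788 = -3625/4894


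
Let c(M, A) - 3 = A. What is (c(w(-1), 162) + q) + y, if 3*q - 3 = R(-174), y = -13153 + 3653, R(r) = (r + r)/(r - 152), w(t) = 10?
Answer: -1521384/163 ≈ -9333.6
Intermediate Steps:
c(M, A) = 3 + A
R(r) = 2*r/(-152 + r) (R(r) = (2*r)/(-152 + r) = 2*r/(-152 + r))
y = -9500
q = 221/163 (q = 1 + (2*(-174)/(-152 - 174))/3 = 1 + (2*(-174)/(-326))/3 = 1 + (2*(-174)*(-1/326))/3 = 1 + (⅓)*(174/163) = 1 + 58/163 = 221/163 ≈ 1.3558)
(c(w(-1), 162) + q) + y = ((3 + 162) + 221/163) - 9500 = (165 + 221/163) - 9500 = 27116/163 - 9500 = -1521384/163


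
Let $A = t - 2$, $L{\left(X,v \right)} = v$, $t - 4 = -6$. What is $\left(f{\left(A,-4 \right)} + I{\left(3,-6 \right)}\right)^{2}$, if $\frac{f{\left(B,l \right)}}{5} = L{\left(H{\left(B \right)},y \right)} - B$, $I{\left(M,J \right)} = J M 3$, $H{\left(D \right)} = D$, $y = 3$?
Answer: $361$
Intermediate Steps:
$t = -2$ ($t = 4 - 6 = -2$)
$A = -4$ ($A = -2 - 2 = -4$)
$I{\left(M,J \right)} = 3 J M$
$f{\left(B,l \right)} = 15 - 5 B$ ($f{\left(B,l \right)} = 5 \left(3 - B\right) = 15 - 5 B$)
$\left(f{\left(A,-4 \right)} + I{\left(3,-6 \right)}\right)^{2} = \left(\left(15 - -20\right) + 3 \left(-6\right) 3\right)^{2} = \left(\left(15 + 20\right) - 54\right)^{2} = \left(35 - 54\right)^{2} = \left(-19\right)^{2} = 361$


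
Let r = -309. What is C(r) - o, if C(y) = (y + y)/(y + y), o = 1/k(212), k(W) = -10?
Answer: 11/10 ≈ 1.1000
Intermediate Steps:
o = -⅒ (o = 1/(-10) = -⅒ ≈ -0.10000)
C(y) = 1 (C(y) = (2*y)/((2*y)) = (2*y)*(1/(2*y)) = 1)
C(r) - o = 1 - 1*(-⅒) = 1 + ⅒ = 11/10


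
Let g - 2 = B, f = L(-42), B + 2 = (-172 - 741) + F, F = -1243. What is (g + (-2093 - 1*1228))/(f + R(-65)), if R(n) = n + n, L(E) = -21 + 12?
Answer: 5477/139 ≈ 39.403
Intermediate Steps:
L(E) = -9
B = -2158 (B = -2 + ((-172 - 741) - 1243) = -2 + (-913 - 1243) = -2 - 2156 = -2158)
f = -9
R(n) = 2*n
g = -2156 (g = 2 - 2158 = -2156)
(g + (-2093 - 1*1228))/(f + R(-65)) = (-2156 + (-2093 - 1*1228))/(-9 + 2*(-65)) = (-2156 + (-2093 - 1228))/(-9 - 130) = (-2156 - 3321)/(-139) = -5477*(-1/139) = 5477/139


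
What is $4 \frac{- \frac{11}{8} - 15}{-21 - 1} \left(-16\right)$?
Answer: $- \frac{524}{11} \approx -47.636$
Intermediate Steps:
$4 \frac{- \frac{11}{8} - 15}{-21 - 1} \left(-16\right) = 4 \frac{\left(-11\right) \frac{1}{8} - 15}{-22} \left(-16\right) = 4 \left(- \frac{11}{8} - 15\right) \left(- \frac{1}{22}\right) \left(-16\right) = 4 \left(\left(- \frac{131}{8}\right) \left(- \frac{1}{22}\right)\right) \left(-16\right) = 4 \cdot \frac{131}{176} \left(-16\right) = \frac{131}{44} \left(-16\right) = - \frac{524}{11}$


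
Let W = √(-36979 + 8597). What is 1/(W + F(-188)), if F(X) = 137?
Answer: 137/47151 - I*√28382/47151 ≈ 0.0029056 - 0.003573*I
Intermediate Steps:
W = I*√28382 (W = √(-28382) = I*√28382 ≈ 168.47*I)
1/(W + F(-188)) = 1/(I*√28382 + 137) = 1/(137 + I*√28382)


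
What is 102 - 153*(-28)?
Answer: 4386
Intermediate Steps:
102 - 153*(-28) = 102 + 4284 = 4386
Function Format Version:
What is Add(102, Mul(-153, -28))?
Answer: 4386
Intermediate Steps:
Add(102, Mul(-153, -28)) = Add(102, 4284) = 4386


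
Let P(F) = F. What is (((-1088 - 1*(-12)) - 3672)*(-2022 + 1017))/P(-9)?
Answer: -1590580/3 ≈ -5.3019e+5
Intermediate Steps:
(((-1088 - 1*(-12)) - 3672)*(-2022 + 1017))/P(-9) = (((-1088 - 1*(-12)) - 3672)*(-2022 + 1017))/(-9) = (((-1088 + 12) - 3672)*(-1005))*(-⅑) = ((-1076 - 3672)*(-1005))*(-⅑) = -4748*(-1005)*(-⅑) = 4771740*(-⅑) = -1590580/3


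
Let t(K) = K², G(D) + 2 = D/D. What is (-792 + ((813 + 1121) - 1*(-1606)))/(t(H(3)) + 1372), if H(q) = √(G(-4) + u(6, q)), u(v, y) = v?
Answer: 916/459 ≈ 1.9956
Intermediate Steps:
G(D) = -1 (G(D) = -2 + D/D = -2 + 1 = -1)
H(q) = √5 (H(q) = √(-1 + 6) = √5)
(-792 + ((813 + 1121) - 1*(-1606)))/(t(H(3)) + 1372) = (-792 + ((813 + 1121) - 1*(-1606)))/((√5)² + 1372) = (-792 + (1934 + 1606))/(5 + 1372) = (-792 + 3540)/1377 = 2748*(1/1377) = 916/459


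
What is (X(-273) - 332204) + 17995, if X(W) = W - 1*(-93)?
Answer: -314389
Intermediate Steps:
X(W) = 93 + W (X(W) = W + 93 = 93 + W)
(X(-273) - 332204) + 17995 = ((93 - 273) - 332204) + 17995 = (-180 - 332204) + 17995 = -332384 + 17995 = -314389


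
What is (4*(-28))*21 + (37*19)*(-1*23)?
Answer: -18521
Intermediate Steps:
(4*(-28))*21 + (37*19)*(-1*23) = -112*21 + 703*(-23) = -2352 - 16169 = -18521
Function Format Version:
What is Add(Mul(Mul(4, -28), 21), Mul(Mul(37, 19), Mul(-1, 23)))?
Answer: -18521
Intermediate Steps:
Add(Mul(Mul(4, -28), 21), Mul(Mul(37, 19), Mul(-1, 23))) = Add(Mul(-112, 21), Mul(703, -23)) = Add(-2352, -16169) = -18521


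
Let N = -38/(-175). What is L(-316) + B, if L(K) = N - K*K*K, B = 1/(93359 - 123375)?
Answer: 23678493961319/750400 ≈ 3.1554e+7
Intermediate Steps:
B = -1/30016 (B = 1/(-30016) = -1/30016 ≈ -3.3316e-5)
N = 38/175 (N = -38*(-1/175) = 38/175 ≈ 0.21714)
L(K) = 38/175 - K³ (L(K) = 38/175 - K*K*K = 38/175 - K²*K = 38/175 - K³)
L(-316) + B = (38/175 - 1*(-316)³) - 1/30016 = (38/175 - 1*(-31554496)) - 1/30016 = (38/175 + 31554496) - 1/30016 = 5522036838/175 - 1/30016 = 23678493961319/750400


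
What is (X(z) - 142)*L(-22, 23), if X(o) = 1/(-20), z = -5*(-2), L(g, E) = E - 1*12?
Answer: -31251/20 ≈ -1562.6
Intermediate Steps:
L(g, E) = -12 + E (L(g, E) = E - 12 = -12 + E)
z = 10
X(o) = -1/20
(X(z) - 142)*L(-22, 23) = (-1/20 - 142)*(-12 + 23) = -2841/20*11 = -31251/20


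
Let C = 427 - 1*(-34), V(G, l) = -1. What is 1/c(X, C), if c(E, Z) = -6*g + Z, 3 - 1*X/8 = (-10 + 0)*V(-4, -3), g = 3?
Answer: 1/443 ≈ 0.0022573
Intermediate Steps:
C = 461 (C = 427 + 34 = 461)
X = -56 (X = 24 - 8*(-10 + 0)*(-1) = 24 - (-80)*(-1) = 24 - 8*10 = 24 - 80 = -56)
c(E, Z) = -18 + Z (c(E, Z) = -6*3 + Z = -18 + Z)
1/c(X, C) = 1/(-18 + 461) = 1/443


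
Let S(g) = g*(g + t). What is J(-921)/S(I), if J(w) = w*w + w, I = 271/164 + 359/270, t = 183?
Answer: 415338978672000/271859143789 ≈ 1527.8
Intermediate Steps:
I = 66023/22140 (I = 271*(1/164) + 359*(1/270) = 271/164 + 359/270 = 66023/22140 ≈ 2.9821)
J(w) = w + w**2 (J(w) = w**2 + w = w + w**2)
S(g) = g*(183 + g) (S(g) = g*(g + 183) = g*(183 + g))
J(-921)/S(I) = (-921*(1 - 921))/((66023*(183 + 66023/22140)/22140)) = (-921*(-920))/(((66023/22140)*(4117643/22140))) = 847320/(271859143789/490179600) = 847320*(490179600/271859143789) = 415338978672000/271859143789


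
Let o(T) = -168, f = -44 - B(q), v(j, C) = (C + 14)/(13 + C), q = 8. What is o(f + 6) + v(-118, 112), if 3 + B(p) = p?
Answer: -20874/125 ≈ -166.99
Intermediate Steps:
B(p) = -3 + p
v(j, C) = (14 + C)/(13 + C)
f = -49 (f = -44 - (-3 + 8) = -44 - 1*5 = -44 - 5 = -49)
o(f + 6) + v(-118, 112) = -168 + (14 + 112)/(13 + 112) = -168 + 126/125 = -20874/125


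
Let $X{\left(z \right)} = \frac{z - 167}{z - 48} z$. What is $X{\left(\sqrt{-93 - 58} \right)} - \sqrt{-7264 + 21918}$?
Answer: $\frac{- \sqrt{2212754} - 167 \sqrt{151} + 151 i - 48 i \sqrt{14654}}{\sqrt{151} + 48 i} \approx -128.37 + 40.879 i$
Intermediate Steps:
$X{\left(z \right)} = \frac{z \left(-167 + z\right)}{-48 + z}$ ($X{\left(z \right)} = \frac{-167 + z}{-48 + z} z = \frac{z \left(-167 + z\right)}{-48 + z}$)
$X{\left(\sqrt{-93 - 58} \right)} - \sqrt{-7264 + 21918} = \frac{\sqrt{-93 - 58} \left(-167 + \sqrt{-93 - 58}\right)}{-48 + \sqrt{-93 - 58}} - \sqrt{-7264 + 21918} = \frac{\sqrt{-151} \left(-167 + \sqrt{-151}\right)}{-48 + \sqrt{-151}} - \sqrt{14654} = \frac{i \sqrt{151} \left(-167 + i \sqrt{151}\right)}{-48 + i \sqrt{151}} - \sqrt{14654} = - \sqrt{14654} + \frac{i \sqrt{151} \left(-167 + i \sqrt{151}\right)}{-48 + i \sqrt{151}}$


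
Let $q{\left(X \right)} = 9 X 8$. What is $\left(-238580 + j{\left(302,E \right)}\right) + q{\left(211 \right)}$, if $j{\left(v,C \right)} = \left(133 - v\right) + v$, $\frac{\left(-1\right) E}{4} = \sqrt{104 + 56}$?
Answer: $-223255$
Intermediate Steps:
$q{\left(X \right)} = 72 X$
$E = - 16 \sqrt{10}$ ($E = - 4 \sqrt{104 + 56} = - 4 \sqrt{160} = - 4 \cdot 4 \sqrt{10} = - 16 \sqrt{10} \approx -50.596$)
$j{\left(v,C \right)} = 133$
$\left(-238580 + j{\left(302,E \right)}\right) + q{\left(211 \right)} = \left(-238580 + 133\right) + 72 \cdot 211 = -238447 + 15192 = -223255$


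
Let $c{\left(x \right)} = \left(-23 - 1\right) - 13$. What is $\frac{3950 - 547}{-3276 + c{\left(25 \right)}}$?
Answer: $- \frac{3403}{3313} \approx -1.0272$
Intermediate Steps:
$c{\left(x \right)} = -37$ ($c{\left(x \right)} = -24 - 13 = -37$)
$\frac{3950 - 547}{-3276 + c{\left(25 \right)}} = \frac{3950 - 547}{-3276 - 37} = \frac{3403}{-3313} = 3403 \left(- \frac{1}{3313}\right) = - \frac{3403}{3313}$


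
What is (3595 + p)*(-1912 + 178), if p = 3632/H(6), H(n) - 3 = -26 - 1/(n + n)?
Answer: -1651168554/277 ≈ -5.9609e+6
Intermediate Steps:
H(n) = -23 - 1/(2*n) (H(n) = 3 + (-26 - 1/(n + n)) = 3 + (-26 - 1/(2*n)) = -23 - 1/(2*n))
p = -43584/277 (p = 3632/(-23 - 1/2/6) = 3632/(-23 - 1/2*1/6) = 3632/(-23 - 1/12) = 3632/(-277/12) = 3632*(-12/277) = -43584/277 ≈ -157.34)
(3595 + p)*(-1912 + 178) = (3595 - 43584/277)*(-1912 + 178) = (952231/277)*(-1734) = -1651168554/277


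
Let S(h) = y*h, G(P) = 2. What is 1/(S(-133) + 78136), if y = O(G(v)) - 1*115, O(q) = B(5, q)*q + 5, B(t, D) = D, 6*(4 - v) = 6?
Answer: 1/92234 ≈ 1.0842e-5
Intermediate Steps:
v = 3 (v = 4 - ⅙*6 = 4 - 1 = 3)
O(q) = 5 + q² (O(q) = q*q + 5 = q² + 5 = 5 + q²)
y = -106 (y = (5 + 2²) - 1*115 = (5 + 4) - 115 = 9 - 115 = -106)
S(h) = -106*h
1/(S(-133) + 78136) = 1/(-106*(-133) + 78136) = 1/(14098 + 78136) = 1/92234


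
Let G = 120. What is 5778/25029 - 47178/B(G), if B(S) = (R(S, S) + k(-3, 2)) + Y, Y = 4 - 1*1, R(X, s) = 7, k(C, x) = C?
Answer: -43732508/6489 ≈ -6739.5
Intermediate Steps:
Y = 3 (Y = 4 - 1 = 3)
B(S) = 7 (B(S) = (7 - 3) + 3 = 4 + 3 = 7)
5778/25029 - 47178/B(G) = 5778/25029 - 47178/7 = 5778*(1/25029) - 47178*1/7 = 214/927 - 47178/7 = -43732508/6489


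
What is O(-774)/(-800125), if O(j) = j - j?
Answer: 0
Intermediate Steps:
O(j) = 0
O(-774)/(-800125) = 0/(-800125) = 0*(-1/800125) = 0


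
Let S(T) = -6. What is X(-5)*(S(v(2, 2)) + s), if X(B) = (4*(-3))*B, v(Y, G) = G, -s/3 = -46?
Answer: 7920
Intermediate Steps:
s = 138 (s = -3*(-46) = 138)
X(B) = -12*B
X(-5)*(S(v(2, 2)) + s) = (-12*(-5))*(-6 + 138) = 60*132 = 7920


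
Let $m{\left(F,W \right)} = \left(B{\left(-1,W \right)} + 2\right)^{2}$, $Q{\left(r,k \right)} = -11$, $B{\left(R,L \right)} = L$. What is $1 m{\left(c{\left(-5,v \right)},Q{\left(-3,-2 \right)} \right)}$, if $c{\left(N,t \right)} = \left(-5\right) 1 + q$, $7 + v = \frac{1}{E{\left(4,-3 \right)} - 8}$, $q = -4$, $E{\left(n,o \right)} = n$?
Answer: $81$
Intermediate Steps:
$v = - \frac{29}{4}$ ($v = -7 + \frac{1}{4 - 8} = -7 + \frac{1}{-4} = -7 - \frac{1}{4} = - \frac{29}{4} \approx -7.25$)
$c{\left(N,t \right)} = -9$ ($c{\left(N,t \right)} = \left(-5\right) 1 - 4 = -5 - 4 = -9$)
$m{\left(F,W \right)} = \left(2 + W\right)^{2}$ ($m{\left(F,W \right)} = \left(W + 2\right)^{2} = \left(2 + W\right)^{2}$)
$1 m{\left(c{\left(-5,v \right)},Q{\left(-3,-2 \right)} \right)} = 1 \left(2 - 11\right)^{2} = 1 \left(-9\right)^{2} = 1 \cdot 81 = 81$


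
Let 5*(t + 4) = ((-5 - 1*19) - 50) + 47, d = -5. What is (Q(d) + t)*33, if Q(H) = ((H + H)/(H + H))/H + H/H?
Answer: -1419/5 ≈ -283.80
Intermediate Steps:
Q(H) = 1 + 1/H (Q(H) = ((2*H)/((2*H)))/H + 1 = ((2*H)*(1/(2*H)))/H + 1 = 1/H + 1 = 1 + 1/H)
t = -47/5 (t = -4 + (((-5 - 1*19) - 50) + 47)/5 = -4 + (((-5 - 19) - 50) + 47)/5 = -4 + ((-24 - 50) + 47)/5 = -4 + (-74 + 47)/5 = -4 + (⅕)*(-27) = -4 - 27/5 = -47/5 ≈ -9.4000)
(Q(d) + t)*33 = ((1 - 5)/(-5) - 47/5)*33 = (-⅕*(-4) - 47/5)*33 = (⅘ - 47/5)*33 = -43/5*33 = -1419/5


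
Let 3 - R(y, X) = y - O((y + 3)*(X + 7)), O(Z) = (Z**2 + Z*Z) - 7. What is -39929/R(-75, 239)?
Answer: -39929/627429959 ≈ -6.3639e-5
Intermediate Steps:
O(Z) = -7 + 2*Z**2 (O(Z) = (Z**2 + Z**2) - 7 = 2*Z**2 - 7 = -7 + 2*Z**2)
R(y, X) = -4 - y + 2*(3 + y)**2*(7 + X)**2 (R(y, X) = 3 - (y - (-7 + 2*((y + 3)*(X + 7))**2)) = 3 - (y - (-7 + 2*((3 + y)*(7 + X))**2)) = 3 - (y - (-7 + 2*((3 + y)**2*(7 + X)**2))) = 3 - (y - (-7 + 2*(3 + y)**2*(7 + X)**2)) = 3 - (y + (7 - 2*(3 + y)**2*(7 + X)**2)) = 3 - (7 + y - 2*(3 + y)**2*(7 + X)**2) = 3 + (-7 - y + 2*(3 + y)**2*(7 + X)**2) = -4 - y + 2*(3 + y)**2*(7 + X)**2)
-39929/R(-75, 239) = -39929/(-4 - 1*(-75) + 2*(21 + 3*239 + 7*(-75) + 239*(-75))**2) = -39929/(-4 + 75 + 2*(21 + 717 - 525 - 17925)**2) = -39929/(-4 + 75 + 2*(-17712)**2) = -39929/(-4 + 75 + 2*313714944) = -39929/(-4 + 75 + 627429888) = -39929/627429959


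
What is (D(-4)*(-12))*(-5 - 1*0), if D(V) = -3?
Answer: -180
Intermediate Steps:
(D(-4)*(-12))*(-5 - 1*0) = (-3*(-12))*(-5 - 1*0) = 36*(-5 + 0) = 36*(-5) = -180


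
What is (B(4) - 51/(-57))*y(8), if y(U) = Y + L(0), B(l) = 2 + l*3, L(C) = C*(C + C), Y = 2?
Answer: 566/19 ≈ 29.789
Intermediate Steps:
L(C) = 2*C² (L(C) = C*(2*C) = 2*C²)
B(l) = 2 + 3*l
y(U) = 2 (y(U) = 2 + 2*0² = 2 + 2*0 = 2 + 0 = 2)
(B(4) - 51/(-57))*y(8) = ((2 + 3*4) - 51/(-57))*2 = ((2 + 12) - 51*(-1/57))*2 = (14 + 17/19)*2 = (283/19)*2 = 566/19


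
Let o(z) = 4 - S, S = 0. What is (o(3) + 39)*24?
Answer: 1032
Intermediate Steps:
o(z) = 4 (o(z) = 4 - 1*0 = 4 + 0 = 4)
(o(3) + 39)*24 = (4 + 39)*24 = 43*24 = 1032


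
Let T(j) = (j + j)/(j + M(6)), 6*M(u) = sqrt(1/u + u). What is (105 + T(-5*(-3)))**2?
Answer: 27001696772025/2358364969 - 1870673400*sqrt(222)/2358364969 ≈ 11438.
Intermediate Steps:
M(u) = sqrt(u + 1/u)/6 (M(u) = sqrt(1/u + u)/6 = sqrt(u + 1/u)/6)
T(j) = 2*j/(j + sqrt(222)/36) (T(j) = (j + j)/(j + sqrt(6 + 1/6)/6) = (2*j)/(j + sqrt(6 + 1/6)/6) = (2*j)/(j + sqrt(37/6)/6) = (2*j)/(j + (sqrt(222)/6)/6) = (2*j)/(j + sqrt(222)/36) = 2*j/(j + sqrt(222)/36))
(105 + T(-5*(-3)))**2 = (105 + 72*(-5*(-3))/(sqrt(222) + 36*(-5*(-3))))**2 = (105 + 72*15/(sqrt(222) + 36*15))**2 = (105 + 72*15/(sqrt(222) + 540))**2 = (105 + 72*15/(540 + sqrt(222)))**2 = (105 + 1080/(540 + sqrt(222)))**2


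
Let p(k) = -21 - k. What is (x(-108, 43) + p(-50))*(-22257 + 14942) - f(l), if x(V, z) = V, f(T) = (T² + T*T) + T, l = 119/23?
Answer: 305670106/529 ≈ 5.7783e+5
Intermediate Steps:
l = 119/23 (l = 119*(1/23) = 119/23 ≈ 5.1739)
f(T) = T + 2*T² (f(T) = (T² + T²) + T = 2*T² + T = T + 2*T²)
(x(-108, 43) + p(-50))*(-22257 + 14942) - f(l) = (-108 + (-21 - 1*(-50)))*(-22257 + 14942) - 119*(1 + 2*(119/23))/23 = (-108 + (-21 + 50))*(-7315) - 119*(1 + 238/23)/23 = (-108 + 29)*(-7315) - 119*261/(23*23) = -79*(-7315) - 1*31059/529 = 577885 - 31059/529 = 305670106/529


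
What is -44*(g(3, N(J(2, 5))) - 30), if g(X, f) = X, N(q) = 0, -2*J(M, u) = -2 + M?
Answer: 1188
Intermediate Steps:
J(M, u) = 1 - M/2 (J(M, u) = -(-2 + M)/2 = 1 - M/2)
-44*(g(3, N(J(2, 5))) - 30) = -44*(3 - 30) = -44*(-27) = 1188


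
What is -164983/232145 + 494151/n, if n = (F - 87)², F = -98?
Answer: 21813628144/1589032525 ≈ 13.728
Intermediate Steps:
n = 34225 (n = (-98 - 87)² = (-185)² = 34225)
-164983/232145 + 494151/n = -164983/232145 + 494151/34225 = 21813628144/1589032525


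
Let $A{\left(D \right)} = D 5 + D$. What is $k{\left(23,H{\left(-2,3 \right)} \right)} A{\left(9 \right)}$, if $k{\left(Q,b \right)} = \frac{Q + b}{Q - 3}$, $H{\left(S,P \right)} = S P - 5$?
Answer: $\frac{162}{5} \approx 32.4$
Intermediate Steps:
$H{\left(S,P \right)} = -5 + P S$ ($H{\left(S,P \right)} = P S - 5 = -5 + P S$)
$k{\left(Q,b \right)} = \frac{Q + b}{-3 + Q}$
$A{\left(D \right)} = 6 D$ ($A{\left(D \right)} = 5 D + D = 6 D$)
$k{\left(23,H{\left(-2,3 \right)} \right)} A{\left(9 \right)} = \frac{23 + \left(-5 + 3 \left(-2\right)\right)}{-3 + 23} \cdot 6 \cdot 9 = \frac{23 - 11}{20} \cdot 54 = \frac{1}{20} \cdot 12 \cdot 54 = \frac{3}{5} \cdot 54 = \frac{162}{5}$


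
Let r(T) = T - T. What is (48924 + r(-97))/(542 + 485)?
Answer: 48924/1027 ≈ 47.638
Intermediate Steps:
r(T) = 0
(48924 + r(-97))/(542 + 485) = (48924 + 0)/(542 + 485) = 48924/1027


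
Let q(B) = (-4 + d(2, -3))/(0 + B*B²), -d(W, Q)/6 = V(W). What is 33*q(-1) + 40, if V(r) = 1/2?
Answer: 271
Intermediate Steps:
V(r) = ½
d(W, Q) = -3 (d(W, Q) = -6*½ = -3)
q(B) = -7/B³ (q(B) = (-4 - 3)/(0 + B*B²) = -7/(0 + B³) = -7/B³)
33*q(-1) + 40 = 33*(-7/(-1)³) + 40 = 33*(-7*(-1)) + 40 = 33*7 + 40 = 231 + 40 = 271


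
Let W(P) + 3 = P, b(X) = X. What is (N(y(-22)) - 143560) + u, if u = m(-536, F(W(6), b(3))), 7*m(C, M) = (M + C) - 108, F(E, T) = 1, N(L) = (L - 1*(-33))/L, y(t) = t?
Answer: -2011133/14 ≈ -1.4365e+5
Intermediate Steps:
W(P) = -3 + P
N(L) = (33 + L)/L (N(L) = (L + 33)/L = (33 + L)/L)
m(C, M) = -108/7 + C/7 + M/7 (m(C, M) = ((M + C) - 108)/7 = ((C + M) - 108)/7 = (-108 + C + M)/7 = -108/7 + C/7 + M/7)
u = -643/7 (u = -108/7 + (⅐)*(-536) + (⅐)*1 = -108/7 - 536/7 + ⅐ = -643/7 ≈ -91.857)
(N(y(-22)) - 143560) + u = ((33 - 22)/(-22) - 143560) - 643/7 = (-1/22*11 - 143560) - 643/7 = (-½ - 143560) - 643/7 = -287121/2 - 643/7 = -2011133/14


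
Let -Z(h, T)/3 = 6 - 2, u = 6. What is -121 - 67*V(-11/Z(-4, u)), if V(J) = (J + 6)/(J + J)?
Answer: -8223/22 ≈ -373.77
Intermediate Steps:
Z(h, T) = -12 (Z(h, T) = -3*(6 - 2) = -3*4 = -12)
V(J) = (6 + J)/(2*J) (V(J) = (6 + J)/((2*J)) = (6 + J)*(1/(2*J)) = (6 + J)/(2*J))
-121 - 67*V(-11/Z(-4, u)) = -121 - 67*(6 - 11/(-12))/(2*((-11/(-12)))) = -121 - 67*(6 - 11*(-1/12))/(2*((-11*(-1/12)))) = -121 - 67*(6 + 11/12)/(2*11/12) = -121 - 67*12*83/(2*11*12) = -121 - 67*83/22 = -121 - 5561/22 = -8223/22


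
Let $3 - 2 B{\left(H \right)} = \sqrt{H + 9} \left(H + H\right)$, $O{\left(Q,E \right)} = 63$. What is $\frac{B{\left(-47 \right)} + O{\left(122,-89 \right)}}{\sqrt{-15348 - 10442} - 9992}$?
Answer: $\frac{- 129 i + 94 \sqrt{38}}{2 \left(\sqrt{25790} + 9992 i\right)} \approx -0.0059876 - 0.029092 i$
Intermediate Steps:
$B{\left(H \right)} = \frac{3}{2} - H \sqrt{9 + H}$ ($B{\left(H \right)} = \frac{3}{2} - \frac{\sqrt{H + 9} \left(H + H\right)}{2} = \frac{3}{2} - \frac{\sqrt{9 + H} 2 H}{2} = \frac{3}{2} - \frac{2 H \sqrt{9 + H}}{2} = \frac{3}{2} - H \sqrt{9 + H}$)
$\frac{B{\left(-47 \right)} + O{\left(122,-89 \right)}}{\sqrt{-15348 - 10442} - 9992} = \frac{\left(\frac{3}{2} - - 47 \sqrt{9 - 47}\right) + 63}{\sqrt{-15348 - 10442} - 9992} = \frac{\left(\frac{3}{2} - - 47 \sqrt{-38}\right) + 63}{\sqrt{-25790} - 9992} = \frac{\left(\frac{3}{2} - - 47 i \sqrt{38}\right) + 63}{i \sqrt{25790} - 9992} = \frac{\left(\frac{3}{2} + 47 i \sqrt{38}\right) + 63}{-9992 + i \sqrt{25790}} = \frac{\frac{129}{2} + 47 i \sqrt{38}}{-9992 + i \sqrt{25790}}$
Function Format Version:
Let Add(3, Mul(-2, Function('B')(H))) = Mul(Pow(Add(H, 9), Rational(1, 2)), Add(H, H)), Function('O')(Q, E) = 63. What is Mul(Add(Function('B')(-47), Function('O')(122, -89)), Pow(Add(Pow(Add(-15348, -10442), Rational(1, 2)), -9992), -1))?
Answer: Mul(Rational(1, 2), Pow(Add(Pow(25790, Rational(1, 2)), Mul(9992, I)), -1), Add(Mul(-129, I), Mul(94, Pow(38, Rational(1, 2))))) ≈ Add(-0.0059876, Mul(-0.029092, I))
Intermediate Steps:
Function('B')(H) = Add(Rational(3, 2), Mul(-1, H, Pow(Add(9, H), Rational(1, 2)))) (Function('B')(H) = Add(Rational(3, 2), Mul(Rational(-1, 2), Mul(Pow(Add(H, 9), Rational(1, 2)), Add(H, H)))) = Add(Rational(3, 2), Mul(Rational(-1, 2), Mul(Pow(Add(9, H), Rational(1, 2)), Mul(2, H)))) = Add(Rational(3, 2), Mul(Rational(-1, 2), Mul(2, H, Pow(Add(9, H), Rational(1, 2))))) = Add(Rational(3, 2), Mul(-1, H, Pow(Add(9, H), Rational(1, 2)))))
Mul(Add(Function('B')(-47), Function('O')(122, -89)), Pow(Add(Pow(Add(-15348, -10442), Rational(1, 2)), -9992), -1)) = Mul(Add(Add(Rational(3, 2), Mul(-1, -47, Pow(Add(9, -47), Rational(1, 2)))), 63), Pow(Add(Pow(Add(-15348, -10442), Rational(1, 2)), -9992), -1)) = Mul(Add(Add(Rational(3, 2), Mul(-1, -47, Pow(-38, Rational(1, 2)))), 63), Pow(Add(Pow(-25790, Rational(1, 2)), -9992), -1)) = Mul(Add(Add(Rational(3, 2), Mul(-1, -47, Mul(I, Pow(38, Rational(1, 2))))), 63), Pow(Add(Mul(I, Pow(25790, Rational(1, 2))), -9992), -1)) = Mul(Add(Add(Rational(3, 2), Mul(47, I, Pow(38, Rational(1, 2)))), 63), Pow(Add(-9992, Mul(I, Pow(25790, Rational(1, 2)))), -1)) = Mul(Add(Rational(129, 2), Mul(47, I, Pow(38, Rational(1, 2)))), Pow(Add(-9992, Mul(I, Pow(25790, Rational(1, 2)))), -1)) = Mul(Pow(Add(-9992, Mul(I, Pow(25790, Rational(1, 2)))), -1), Add(Rational(129, 2), Mul(47, I, Pow(38, Rational(1, 2)))))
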